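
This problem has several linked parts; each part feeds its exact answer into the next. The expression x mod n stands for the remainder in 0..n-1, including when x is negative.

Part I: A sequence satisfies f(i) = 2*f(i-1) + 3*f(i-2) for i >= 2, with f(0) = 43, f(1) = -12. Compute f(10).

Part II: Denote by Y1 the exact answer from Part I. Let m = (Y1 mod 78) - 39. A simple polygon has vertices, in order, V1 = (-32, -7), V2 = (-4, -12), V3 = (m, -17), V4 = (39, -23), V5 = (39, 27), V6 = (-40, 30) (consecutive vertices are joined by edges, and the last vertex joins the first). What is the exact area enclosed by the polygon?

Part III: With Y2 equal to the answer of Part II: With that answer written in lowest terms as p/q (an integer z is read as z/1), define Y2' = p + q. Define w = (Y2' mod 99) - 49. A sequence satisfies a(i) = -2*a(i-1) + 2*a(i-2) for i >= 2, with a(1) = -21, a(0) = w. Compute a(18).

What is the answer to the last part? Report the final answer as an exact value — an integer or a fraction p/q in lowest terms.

1119790080

Part I: f(2) = 2*(-12) + 3*(43) = 105; iterating: f(2)=105, f(3)=174, f(4)=663, f(5)=1848, f(6)=5685, f(7)=16914, f(8)=50883, f(9)=152508, f(10)=457665; answer 457665
Part II: Y1 = 457665; m = 0; cross terms: (-32*-12 - -4*-7)=356, (-4*-17 - 0*-12)=68, (0*-23 - 39*-17)=663, (39*27 - 39*-23)=1950, (39*30 - -40*27)=2250, (-40*-7 - -32*30)=1240; twice the area = |6527| = 6527; area = 6527/2; answer 6527/2
Part III: Y2 = 6527/2; threaded value p + q = 6529; w = 45; a(2) = -2*(-21) + 2*(45) = 132; iterating: a(2)=132, a(3)=-306, a(4)=876, a(5)=-2364, a(6)=6480, a(7)=-17688, a(8)=48336, a(9)=-132048, a(10)=360768, a(11)=-985632, a(12)=2692800, a(13)=-7356864, a(14)=20099328, a(15)=-54912384, a(16)=150023424, a(17)=-409871616, a(18)=1119790080; answer 1119790080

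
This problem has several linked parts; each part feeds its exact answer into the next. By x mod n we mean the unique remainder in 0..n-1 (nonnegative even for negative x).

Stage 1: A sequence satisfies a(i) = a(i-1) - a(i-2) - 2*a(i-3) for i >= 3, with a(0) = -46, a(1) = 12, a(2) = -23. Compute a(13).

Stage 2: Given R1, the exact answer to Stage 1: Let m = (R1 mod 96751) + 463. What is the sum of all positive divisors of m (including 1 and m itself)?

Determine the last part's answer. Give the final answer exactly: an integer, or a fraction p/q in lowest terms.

163380

Stage 1: a(3) = 1*(-23) - 1*(12) - 2*(-46) = 57; iterating: a(3)=57, a(4)=56, a(5)=45, a(6)=-125, a(7)=-282, a(8)=-247, a(9)=285, a(10)=1096, a(11)=1305, a(12)=-361, a(13)=-3858; answer -3858
Stage 2: R1 = -3858; m = 93356; 93356 = 2^2 * 23339; sigma = (1 + 2 + 4) * (1 + 23339) = 7 * 23340 = 163380; answer 163380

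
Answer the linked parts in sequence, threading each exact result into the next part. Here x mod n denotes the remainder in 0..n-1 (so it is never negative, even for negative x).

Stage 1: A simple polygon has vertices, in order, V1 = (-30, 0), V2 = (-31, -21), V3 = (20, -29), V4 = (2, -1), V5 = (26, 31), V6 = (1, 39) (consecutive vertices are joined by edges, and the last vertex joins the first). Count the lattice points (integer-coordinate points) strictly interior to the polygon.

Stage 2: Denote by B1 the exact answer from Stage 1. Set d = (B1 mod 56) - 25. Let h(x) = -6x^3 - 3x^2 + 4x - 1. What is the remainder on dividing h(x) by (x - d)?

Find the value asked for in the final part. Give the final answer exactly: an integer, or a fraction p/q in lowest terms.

Stage 1: cross terms: (-30*-21 - -31*0)=630, (-31*-29 - 20*-21)=1319, (20*-1 - 2*-29)=38, (2*31 - 26*-1)=88, (26*39 - 1*31)=983, (1*0 - -30*39)=1170; twice the area = |4228| = 4228; area = 2114; boundary points = 1 + 1 + 2 + 8 + 1 + 1 = 14; strictly interior points = area - boundary/2 + 1 = 2108; answer 2108
Stage 2: B1 = 2108; d = 11; remainder = value at the root: -6*(11)^3 - 3*(11)^2 + 4*(11)^1 - 1 = (-7986) + (-363) + (44) + (-1) = -8306; answer -8306

-8306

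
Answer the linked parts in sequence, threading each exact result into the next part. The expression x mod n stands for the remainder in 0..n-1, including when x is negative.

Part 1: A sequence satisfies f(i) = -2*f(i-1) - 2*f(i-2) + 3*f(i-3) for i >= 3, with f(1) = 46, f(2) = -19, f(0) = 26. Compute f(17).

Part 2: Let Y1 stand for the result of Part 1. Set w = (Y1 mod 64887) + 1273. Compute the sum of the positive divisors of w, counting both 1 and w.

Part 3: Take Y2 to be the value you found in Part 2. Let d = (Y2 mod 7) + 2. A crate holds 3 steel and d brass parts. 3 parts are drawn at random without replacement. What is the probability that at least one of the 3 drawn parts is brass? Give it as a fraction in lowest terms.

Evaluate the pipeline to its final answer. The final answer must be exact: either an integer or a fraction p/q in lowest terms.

34/35

Part 1: f(3) = -2*(-19) - 2*(46) + 3*(26) = 24; iterating: f(3)=24, f(4)=128, f(5)=-361, f(6)=538, f(7)=30, f(8)=-2219, f(9)=5992, f(10)=-7456, f(11)=-3729, f(12)=40346, f(13)=-95602, f(14)=99325, f(15)=113592, f(16)=-712640, f(17)=1496071; answer 1496071
Part 2: Y1 = 1496071; w = 4943; 4943 is prime, so its only divisors are 1 and 4943; sigma = 1 + 4943 = 4944; answer 4944
Part 3: Y2 = 4944; d = 4; total draws C(7,3) = 35; complement C(3,3) = 1; favorable 35 - 1 = 34; P = 34/35; answer 34/35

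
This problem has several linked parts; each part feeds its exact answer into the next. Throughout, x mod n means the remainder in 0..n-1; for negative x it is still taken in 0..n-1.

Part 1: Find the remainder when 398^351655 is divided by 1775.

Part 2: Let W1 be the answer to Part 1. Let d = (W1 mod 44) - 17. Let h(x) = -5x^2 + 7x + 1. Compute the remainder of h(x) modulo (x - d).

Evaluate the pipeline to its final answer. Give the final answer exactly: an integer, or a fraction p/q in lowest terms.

Part 1: squarings mod 1775: 398^1=398, 398^2=429, 398^4=1216, 398^8=81, 398^16=1236, 398^32=1196, 398^64=1541, 398^128=1506, 398^256=1361, 398^512=996, 398^1024=1566, 398^2048=1081, 398^4096=611, 398^8192=571, 398^16384=1216, 398^32768=81, 398^65536=1236, 398^131072=1196, 398^262144=1541; 398^351655 = 398^1 * 398^2 * 398^4 * 398^32 * 398^128 * 398^256 * 398^1024 * 398^2048 * 398^4096 * 398^16384 * 398^65536 * 398^262144 = 882 (mod 1775); answer 882
Part 2: W1 = 882; d = -15; remainder = value at the root: -5*(-15)^2 + 7*(-15)^1 + 1 = (-1125) + (-105) + (1) = -1229; answer -1229

-1229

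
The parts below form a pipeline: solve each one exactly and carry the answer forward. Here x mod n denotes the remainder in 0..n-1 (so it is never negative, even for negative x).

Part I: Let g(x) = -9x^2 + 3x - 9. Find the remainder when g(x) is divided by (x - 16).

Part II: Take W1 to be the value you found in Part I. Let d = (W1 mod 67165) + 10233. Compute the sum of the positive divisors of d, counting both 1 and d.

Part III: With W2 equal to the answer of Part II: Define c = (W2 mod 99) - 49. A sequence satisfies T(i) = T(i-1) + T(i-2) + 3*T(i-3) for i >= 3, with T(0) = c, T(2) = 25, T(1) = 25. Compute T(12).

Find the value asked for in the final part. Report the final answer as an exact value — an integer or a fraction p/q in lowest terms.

119247

Part I: remainder = value at the root: -9*(16)^2 + 3*(16)^1 - 9 = (-2304) + (48) + (-9) = -2265; answer -2265
Part II: W1 = -2265; d = 75133; 75133 is prime, so its only divisors are 1 and 75133; sigma = 1 + 75133 = 75134; answer 75134
Part III: W2 = 75134; c = 43; T(3) = 1*(25) + 1*(25) + 3*(43) = 179; iterating: T(3)=179, T(4)=279, T(5)=533, T(6)=1349, T(7)=2719, T(8)=5667, T(9)=12433, T(10)=26257, T(11)=55691, T(12)=119247; answer 119247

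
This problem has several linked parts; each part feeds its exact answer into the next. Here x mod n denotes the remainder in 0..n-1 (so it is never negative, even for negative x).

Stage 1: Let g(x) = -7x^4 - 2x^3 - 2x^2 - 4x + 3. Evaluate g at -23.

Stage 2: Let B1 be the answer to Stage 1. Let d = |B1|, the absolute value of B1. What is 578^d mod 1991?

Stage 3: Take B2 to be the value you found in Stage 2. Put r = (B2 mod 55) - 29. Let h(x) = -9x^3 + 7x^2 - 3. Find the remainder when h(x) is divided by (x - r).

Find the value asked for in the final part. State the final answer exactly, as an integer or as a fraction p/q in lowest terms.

Stage 1: -7*(-23)^4 - 2*(-23)^3 - 2*(-23)^2 - 4*(-23)^1 + 3 = (-1958887) + (24334) + (-1058) + (92) + (3) = -1935516; answer -1935516
Stage 2: B1 = -1935516; d = 1935516; squarings mod 1991: 578^1=578, 578^2=1587, 578^4=1945, 578^8=125, 578^16=1688, 578^32=223, 578^64=1945, 578^128=125, 578^256=1688, 578^512=223, 578^1024=1945, 578^2048=125, 578^4096=1688, 578^8192=223, 578^16384=1945, 578^32768=125, 578^65536=1688, 578^131072=223, 578^262144=1945, 578^524288=125, 578^1048576=1688; 578^1935516 = 578^4 * 578^8 * 578^16 * 578^128 * 578^2048 * 578^32768 * 578^65536 * 578^262144 * 578^524288 * 578^1048576 = 1688 (mod 1991); answer 1688
Stage 3: B2 = 1688; r = 9; remainder = value at the root: -9*(9)^3 + 7*(9)^2 - 3 = (-6561) + (567) + (-3) = -5997; answer -5997

-5997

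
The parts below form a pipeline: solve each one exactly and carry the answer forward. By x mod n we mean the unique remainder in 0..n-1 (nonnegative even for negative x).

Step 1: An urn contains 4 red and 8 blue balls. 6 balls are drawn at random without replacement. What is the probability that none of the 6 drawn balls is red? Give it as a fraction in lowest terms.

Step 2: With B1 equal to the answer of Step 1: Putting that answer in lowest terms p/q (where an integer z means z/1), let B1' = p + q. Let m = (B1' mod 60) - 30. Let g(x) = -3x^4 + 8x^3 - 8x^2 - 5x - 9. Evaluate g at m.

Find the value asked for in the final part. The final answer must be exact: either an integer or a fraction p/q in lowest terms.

Step 1: total draws C(12,6) = 924; favorable C(8,6) = 28; P = 1/33; answer 1/33
Step 2: B1 = 1/33; threaded value p + q = 34; m = 4; -3*(4)^4 + 8*(4)^3 - 8*(4)^2 - 5*(4)^1 - 9 = (-768) + (512) + (-128) + (-20) + (-9) = -413; answer -413

-413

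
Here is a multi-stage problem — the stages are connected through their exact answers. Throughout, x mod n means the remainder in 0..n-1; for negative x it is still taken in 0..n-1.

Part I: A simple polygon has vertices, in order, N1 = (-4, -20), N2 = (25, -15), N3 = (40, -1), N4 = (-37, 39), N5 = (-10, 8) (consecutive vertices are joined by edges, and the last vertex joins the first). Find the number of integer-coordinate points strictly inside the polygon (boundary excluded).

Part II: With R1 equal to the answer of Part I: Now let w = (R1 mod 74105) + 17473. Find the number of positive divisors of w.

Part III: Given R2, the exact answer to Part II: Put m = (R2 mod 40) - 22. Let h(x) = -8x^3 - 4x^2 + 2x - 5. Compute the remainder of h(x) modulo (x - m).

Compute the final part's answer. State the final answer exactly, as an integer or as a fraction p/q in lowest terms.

Part I: cross terms: (-4*-15 - 25*-20)=560, (25*-1 - 40*-15)=575, (40*39 - -37*-1)=1523, (-37*8 - -10*39)=94, (-10*-20 - -4*8)=232; twice the area = |2984| = 2984; area = 1492; boundary points = 1 + 1 + 1 + 1 + 2 = 6; strictly interior points = area - boundary/2 + 1 = 1490; answer 1490
Part II: R1 = 1490; w = 18963; 18963 = 3^2 * 7^2 * 43; number of divisors = (2+1) * (2+1) * (1+1) = 18; answer 18
Part III: R2 = 18; m = -4; remainder = value at the root: -8*(-4)^3 - 4*(-4)^2 + 2*(-4)^1 - 5 = (512) + (-64) + (-8) + (-5) = 435; answer 435

435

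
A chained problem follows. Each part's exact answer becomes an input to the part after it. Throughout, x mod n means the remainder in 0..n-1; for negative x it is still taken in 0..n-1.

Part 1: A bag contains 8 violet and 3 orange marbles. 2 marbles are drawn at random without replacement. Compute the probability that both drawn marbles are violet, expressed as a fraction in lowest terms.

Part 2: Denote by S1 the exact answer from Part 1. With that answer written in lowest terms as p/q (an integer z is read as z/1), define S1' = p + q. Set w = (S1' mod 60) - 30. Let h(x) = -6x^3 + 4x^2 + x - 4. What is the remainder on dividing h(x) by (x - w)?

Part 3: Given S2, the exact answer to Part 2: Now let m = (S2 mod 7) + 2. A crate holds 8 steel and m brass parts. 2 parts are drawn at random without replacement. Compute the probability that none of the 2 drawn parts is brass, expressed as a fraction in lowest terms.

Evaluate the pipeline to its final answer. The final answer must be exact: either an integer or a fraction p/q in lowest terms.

Part 1: total draws C(11,2) = 55; favorable C(8,2) = 28; P = 28/55; answer 28/55
Part 2: S1 = 28/55; threaded value p + q = 83; w = -7; remainder = value at the root: -6*(-7)^3 + 4*(-7)^2 + 1*(-7)^1 - 4 = (2058) + (196) + (-7) + (-4) = 2243; answer 2243
Part 3: S2 = 2243; m = 5; total draws C(13,2) = 78; favorable C(8,2) = 28; P = 14/39; answer 14/39

14/39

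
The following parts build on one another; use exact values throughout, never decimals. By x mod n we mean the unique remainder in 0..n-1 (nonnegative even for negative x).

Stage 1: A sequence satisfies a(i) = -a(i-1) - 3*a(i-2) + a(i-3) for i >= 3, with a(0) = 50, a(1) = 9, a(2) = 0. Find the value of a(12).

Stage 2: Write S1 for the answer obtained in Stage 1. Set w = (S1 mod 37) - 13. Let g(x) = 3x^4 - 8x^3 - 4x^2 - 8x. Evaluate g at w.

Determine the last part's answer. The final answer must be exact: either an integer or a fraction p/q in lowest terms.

123855

Stage 1: a(3) = -1*(0) - 3*(9) + 1*(50) = 23; iterating: a(3)=23, a(4)=-14, a(5)=-55, a(6)=120, a(7)=31, a(8)=-446, a(9)=473, a(10)=896, a(11)=-2761, a(12)=546; answer 546
Stage 2: S1 = 546; w = 15; 3*(15)^4 - 8*(15)^3 - 4*(15)^2 - 8*(15)^1 = (151875) + (-27000) + (-900) + (-120) = 123855; answer 123855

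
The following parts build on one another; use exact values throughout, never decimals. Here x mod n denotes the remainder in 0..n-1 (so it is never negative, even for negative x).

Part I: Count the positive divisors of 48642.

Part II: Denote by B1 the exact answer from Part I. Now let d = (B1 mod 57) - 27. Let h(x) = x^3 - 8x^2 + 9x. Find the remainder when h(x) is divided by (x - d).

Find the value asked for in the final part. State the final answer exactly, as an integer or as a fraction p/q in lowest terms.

-126

Part I: 48642 = 2 * 3 * 11^2 * 67; number of divisors = (1+1) * (1+1) * (2+1) * (1+1) = 24; answer 24
Part II: B1 = 24; d = -3; remainder = value at the root: 1*(-3)^3 - 8*(-3)^2 + 9*(-3)^1 = (-27) + (-72) + (-27) = -126; answer -126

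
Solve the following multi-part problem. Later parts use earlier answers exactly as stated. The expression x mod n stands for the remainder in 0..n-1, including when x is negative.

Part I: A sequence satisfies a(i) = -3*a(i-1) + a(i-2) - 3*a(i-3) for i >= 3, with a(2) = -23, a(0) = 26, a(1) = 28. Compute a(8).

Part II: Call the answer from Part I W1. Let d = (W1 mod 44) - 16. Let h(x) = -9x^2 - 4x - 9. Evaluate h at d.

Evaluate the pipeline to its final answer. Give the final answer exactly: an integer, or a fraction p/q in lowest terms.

-1829

Part I: a(3) = -3*(-23) + 1*(28) - 3*(26) = 19; iterating: a(3)=19, a(4)=-164, a(5)=580, a(6)=-1961, a(7)=6955, a(8)=-24566; answer -24566
Part II: W1 = -24566; d = 14; -9*(14)^2 - 4*(14)^1 - 9 = (-1764) + (-56) + (-9) = -1829; answer -1829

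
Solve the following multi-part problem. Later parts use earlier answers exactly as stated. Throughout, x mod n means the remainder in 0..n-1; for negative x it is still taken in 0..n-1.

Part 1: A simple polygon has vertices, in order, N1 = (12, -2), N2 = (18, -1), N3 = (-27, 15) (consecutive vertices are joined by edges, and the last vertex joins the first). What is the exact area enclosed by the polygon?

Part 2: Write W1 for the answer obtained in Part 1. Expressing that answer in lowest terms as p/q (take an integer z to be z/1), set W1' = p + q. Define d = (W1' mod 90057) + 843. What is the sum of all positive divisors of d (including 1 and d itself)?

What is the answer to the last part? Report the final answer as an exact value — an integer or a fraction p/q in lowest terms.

1620

Part 1: cross terms: (12*-1 - 18*-2)=24, (18*15 - -27*-1)=243, (-27*-2 - 12*15)=-126; twice the area = |141| = 141; area = 141/2; answer 141/2
Part 2: W1 = 141/2; threaded value p + q = 143; d = 986; 986 = 2 * 17 * 29; sigma = (1 + 2) * (1 + 17) * (1 + 29) = 3 * 18 * 30 = 1620; answer 1620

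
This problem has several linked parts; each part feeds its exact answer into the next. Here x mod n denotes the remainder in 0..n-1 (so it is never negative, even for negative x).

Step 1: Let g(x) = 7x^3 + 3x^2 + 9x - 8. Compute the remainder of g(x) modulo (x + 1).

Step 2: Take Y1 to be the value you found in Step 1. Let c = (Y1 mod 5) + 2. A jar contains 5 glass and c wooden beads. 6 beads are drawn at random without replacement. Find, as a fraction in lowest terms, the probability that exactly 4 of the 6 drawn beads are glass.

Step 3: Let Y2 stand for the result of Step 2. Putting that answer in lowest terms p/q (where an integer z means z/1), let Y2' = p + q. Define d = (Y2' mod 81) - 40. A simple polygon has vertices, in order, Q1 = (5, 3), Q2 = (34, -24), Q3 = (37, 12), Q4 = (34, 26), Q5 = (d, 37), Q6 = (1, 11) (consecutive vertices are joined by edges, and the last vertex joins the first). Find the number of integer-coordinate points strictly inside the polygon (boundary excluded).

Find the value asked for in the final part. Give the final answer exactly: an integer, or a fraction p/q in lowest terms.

1566

Step 1: remainder = value at the root: 7*(-1)^3 + 3*(-1)^2 + 9*(-1)^1 - 8 = (-7) + (3) + (-9) + (-8) = -21; answer -21
Step 2: Y1 = -21; c = 6; total draws C(11,6) = 462; favorable C(5,4)*C(6,2) = 75; P = 25/154; answer 25/154
Step 3: Y2 = 25/154; threaded value p + q = 179; d = -23; cross terms: (5*-24 - 34*3)=-222, (34*12 - 37*-24)=1296, (37*26 - 34*12)=554, (34*37 - -23*26)=1856, (-23*11 - 1*37)=-290, (1*3 - 5*11)=-52; twice the area = |3142| = 3142; area = 1571; boundary points = 1 + 3 + 1 + 1 + 2 + 4 = 12; strictly interior points = area - boundary/2 + 1 = 1566; answer 1566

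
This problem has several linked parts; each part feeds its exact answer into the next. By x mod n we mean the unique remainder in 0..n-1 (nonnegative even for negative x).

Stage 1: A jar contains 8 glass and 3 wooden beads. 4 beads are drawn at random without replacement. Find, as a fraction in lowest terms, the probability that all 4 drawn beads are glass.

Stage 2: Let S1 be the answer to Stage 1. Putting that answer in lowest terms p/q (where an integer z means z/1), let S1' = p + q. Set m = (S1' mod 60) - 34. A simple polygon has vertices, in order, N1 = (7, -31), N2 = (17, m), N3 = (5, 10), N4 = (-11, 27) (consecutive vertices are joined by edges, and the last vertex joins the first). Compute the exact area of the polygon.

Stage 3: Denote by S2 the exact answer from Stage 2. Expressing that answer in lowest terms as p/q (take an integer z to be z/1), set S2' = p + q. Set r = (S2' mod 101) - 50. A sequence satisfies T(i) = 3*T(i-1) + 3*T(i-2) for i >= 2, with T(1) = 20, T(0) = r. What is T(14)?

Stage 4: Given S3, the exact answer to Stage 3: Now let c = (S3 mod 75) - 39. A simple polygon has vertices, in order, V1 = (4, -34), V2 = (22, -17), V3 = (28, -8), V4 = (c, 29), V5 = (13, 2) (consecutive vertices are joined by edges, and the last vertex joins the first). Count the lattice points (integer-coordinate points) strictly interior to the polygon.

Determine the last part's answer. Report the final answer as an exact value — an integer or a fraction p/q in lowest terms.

Stage 1: total draws C(11,4) = 330; favorable C(8,4) = 70; P = 7/33; answer 7/33
Stage 2: S1 = 7/33; threaded value p + q = 40; m = 6; cross terms: (7*6 - 17*-31)=569, (17*10 - 5*6)=140, (5*27 - -11*10)=245, (-11*-31 - 7*27)=152; twice the area = |1106| = 1106; area = 553; answer 553
Stage 3: S2 = 553; threaded value p + q = 554; r = -1; T(2) = 3*(20) + 3*(-1) = 57; iterating: T(2)=57, T(3)=231, T(4)=864, T(5)=3285, T(6)=12447, T(7)=47196, T(8)=178929, T(9)=678375, T(10)=2571912, T(11)=9750861, T(12)=36968319, T(13)=140157540, T(14)=531377577; answer 531377577
Stage 4: S3 = 531377577; c = -12; cross terms: (4*-17 - 22*-34)=680, (22*-8 - 28*-17)=300, (28*29 - -12*-8)=716, (-12*2 - 13*29)=-401, (13*-34 - 4*2)=-450; twice the area = |845| = 845; area = 845/2; boundary points = 1 + 3 + 1 + 1 + 9 = 15; strictly interior points = area - boundary/2 + 1 = 416; answer 416

416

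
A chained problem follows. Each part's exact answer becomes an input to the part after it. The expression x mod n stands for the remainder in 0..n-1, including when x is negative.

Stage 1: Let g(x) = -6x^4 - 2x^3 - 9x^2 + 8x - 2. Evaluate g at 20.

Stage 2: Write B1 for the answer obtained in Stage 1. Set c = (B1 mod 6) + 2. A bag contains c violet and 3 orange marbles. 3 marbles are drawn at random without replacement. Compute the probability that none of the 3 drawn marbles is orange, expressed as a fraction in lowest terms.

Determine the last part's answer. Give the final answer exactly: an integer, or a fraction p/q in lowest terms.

Stage 1: -6*(20)^4 - 2*(20)^3 - 9*(20)^2 + 8*(20)^1 - 2 = (-960000) + (-16000) + (-3600) + (160) + (-2) = -979442; answer -979442
Stage 2: B1 = -979442; c = 6; total draws C(9,3) = 84; favorable C(6,3) = 20; P = 5/21; answer 5/21

5/21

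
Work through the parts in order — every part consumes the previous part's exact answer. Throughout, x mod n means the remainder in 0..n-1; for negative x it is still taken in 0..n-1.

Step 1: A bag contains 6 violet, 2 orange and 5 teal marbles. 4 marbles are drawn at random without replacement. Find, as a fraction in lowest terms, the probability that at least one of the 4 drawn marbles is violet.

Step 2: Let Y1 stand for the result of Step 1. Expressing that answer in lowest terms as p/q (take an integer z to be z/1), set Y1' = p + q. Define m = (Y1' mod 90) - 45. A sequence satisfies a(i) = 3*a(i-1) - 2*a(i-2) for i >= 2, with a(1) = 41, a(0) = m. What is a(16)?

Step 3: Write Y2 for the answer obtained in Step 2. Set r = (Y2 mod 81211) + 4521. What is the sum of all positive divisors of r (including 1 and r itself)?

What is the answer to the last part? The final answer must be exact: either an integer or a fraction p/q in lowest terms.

Step 1: total draws C(13,4) = 715; complement C(7,4) = 35; favorable 715 - 35 = 680; P = 136/143; answer 136/143
Step 2: Y1 = 136/143; threaded value p + q = 279; m = -36; a(2) = 3*(41) - 2*(-36) = 195; iterating: a(2)=195, a(3)=503, a(4)=1119, a(5)=2351, a(6)=4815, a(7)=9743, a(8)=19599, a(9)=39311, a(10)=78735, a(11)=157583, a(12)=315279, a(13)=630671, a(14)=1261455, a(15)=2523023, a(16)=5046159; answer 5046159
Step 3: Y2 = 5046159; r = 15598; 15598 = 2 * 11 * 709; sigma = (1 + 2) * (1 + 11) * (1 + 709) = 3 * 12 * 710 = 25560; answer 25560

25560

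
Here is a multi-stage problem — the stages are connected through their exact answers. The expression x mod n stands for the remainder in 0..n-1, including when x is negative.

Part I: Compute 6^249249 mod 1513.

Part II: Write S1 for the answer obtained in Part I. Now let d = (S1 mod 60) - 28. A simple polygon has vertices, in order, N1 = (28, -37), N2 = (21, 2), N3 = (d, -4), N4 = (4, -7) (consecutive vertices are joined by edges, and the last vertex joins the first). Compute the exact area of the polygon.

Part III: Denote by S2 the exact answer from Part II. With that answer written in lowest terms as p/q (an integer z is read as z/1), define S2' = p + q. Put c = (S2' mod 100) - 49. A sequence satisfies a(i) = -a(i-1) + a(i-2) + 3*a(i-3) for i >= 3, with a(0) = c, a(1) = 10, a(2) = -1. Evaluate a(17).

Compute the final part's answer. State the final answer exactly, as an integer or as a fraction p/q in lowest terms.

-11438

Part I: squarings mod 1513: 6^1=6, 6^2=36, 6^4=1296, 6^8=186, 6^16=1310, 6^32=358, 6^64=1072, 6^128=817, 6^256=256, 6^512=477, 6^1024=579, 6^2048=868, 6^4096=1463, 6^8192=987, 6^16384=1310, 6^32768=358, 6^65536=1072, 6^131072=817; 6^249249 = 6^1 * 6^32 * 6^128 * 6^256 * 6^1024 * 6^2048 * 6^16384 * 6^32768 * 6^65536 * 6^131072 = 635 (mod 1513); answer 635
Part II: S1 = 635; d = 7; cross terms: (28*2 - 21*-37)=833, (21*-4 - 7*2)=-98, (7*-7 - 4*-4)=-33, (4*-37 - 28*-7)=48; twice the area = |750| = 750; area = 375; answer 375
Part III: S2 = 375; threaded value p + q = 376; c = 27; a(3) = -1*(-1) + 1*(10) + 3*(27) = 92; iterating: a(3)=92, a(4)=-63, a(5)=152, a(6)=61, a(7)=-98, a(8)=615, a(9)=-530, a(10)=851, a(11)=464, a(12)=-1203, a(13)=4220, a(14)=-4031, a(15)=4642, a(16)=3987, a(17)=-11438; answer -11438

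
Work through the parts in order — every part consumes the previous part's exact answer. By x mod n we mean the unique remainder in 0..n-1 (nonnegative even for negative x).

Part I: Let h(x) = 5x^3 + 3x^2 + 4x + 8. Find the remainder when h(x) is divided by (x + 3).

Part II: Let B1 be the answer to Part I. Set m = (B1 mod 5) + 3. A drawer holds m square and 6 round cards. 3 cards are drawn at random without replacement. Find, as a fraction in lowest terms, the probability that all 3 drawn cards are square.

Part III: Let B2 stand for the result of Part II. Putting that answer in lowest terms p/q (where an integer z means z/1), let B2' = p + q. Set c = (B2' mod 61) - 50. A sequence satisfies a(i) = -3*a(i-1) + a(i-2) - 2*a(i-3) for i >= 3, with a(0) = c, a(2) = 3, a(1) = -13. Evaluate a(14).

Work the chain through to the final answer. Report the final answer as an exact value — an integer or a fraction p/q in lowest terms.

-32168077

Part I: remainder = value at the root: 5*(-3)^3 + 3*(-3)^2 + 4*(-3)^1 + 8 = (-135) + (27) + (-12) + (8) = -112; answer -112
Part II: B1 = -112; m = 6; total draws C(12,3) = 220; favorable C(6,3) = 20; P = 1/11; answer 1/11
Part III: B2 = 1/11; threaded value p + q = 12; c = -38; a(3) = -3*(3) + 1*(-13) - 2*(-38) = 54; iterating: a(3)=54, a(4)=-133, a(5)=447, a(6)=-1582, a(7)=5459, a(8)=-18853, a(9)=65182, a(10)=-225317, a(11)=778839, a(12)=-2692198, a(13)=9306067, a(14)=-32168077; answer -32168077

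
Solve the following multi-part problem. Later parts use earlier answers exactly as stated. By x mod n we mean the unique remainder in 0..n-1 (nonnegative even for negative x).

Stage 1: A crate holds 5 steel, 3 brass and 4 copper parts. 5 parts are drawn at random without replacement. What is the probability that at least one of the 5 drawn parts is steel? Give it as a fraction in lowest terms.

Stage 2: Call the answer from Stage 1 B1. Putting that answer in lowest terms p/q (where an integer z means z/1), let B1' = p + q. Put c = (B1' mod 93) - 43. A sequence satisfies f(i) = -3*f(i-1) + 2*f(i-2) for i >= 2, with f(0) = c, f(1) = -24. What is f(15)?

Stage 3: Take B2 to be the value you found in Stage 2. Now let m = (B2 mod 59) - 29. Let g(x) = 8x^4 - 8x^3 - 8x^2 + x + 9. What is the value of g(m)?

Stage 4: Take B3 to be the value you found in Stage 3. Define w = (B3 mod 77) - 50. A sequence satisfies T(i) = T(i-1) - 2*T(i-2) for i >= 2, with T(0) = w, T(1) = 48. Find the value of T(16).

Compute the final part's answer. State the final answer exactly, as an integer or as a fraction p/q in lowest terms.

3040

Stage 1: total draws C(12,5) = 792; complement C(7,5) = 21; favorable 792 - 21 = 771; P = 257/264; answer 257/264
Stage 2: B1 = 257/264; threaded value p + q = 521; c = 13; f(2) = -3*(-24) + 2*(13) = 98; iterating: f(2)=98, f(3)=-342, f(4)=1222, f(5)=-4350, f(6)=15494, f(7)=-55182, f(8)=196534, f(9)=-699966, f(10)=2492966, f(11)=-8878830, f(12)=31622422, f(13)=-112624926, f(14)=401119622, f(15)=-1428608718; answer -1428608718
Stage 3: B2 = -1428608718; m = 25; 8*(25)^4 - 8*(25)^3 - 8*(25)^2 + 1*(25)^1 + 9 = (3125000) + (-125000) + (-5000) + (25) + (9) = 2995034; answer 2995034
Stage 4: B3 = 2995034; w = -8; T(2) = 1*(48) - 2*(-8) = 64; iterating: T(2)=64, T(3)=-32, T(4)=-160, T(5)=-96, T(6)=224, T(7)=416, T(8)=-32, T(9)=-864, T(10)=-800, T(11)=928, T(12)=2528, T(13)=672, T(14)=-4384, T(15)=-5728, T(16)=3040; answer 3040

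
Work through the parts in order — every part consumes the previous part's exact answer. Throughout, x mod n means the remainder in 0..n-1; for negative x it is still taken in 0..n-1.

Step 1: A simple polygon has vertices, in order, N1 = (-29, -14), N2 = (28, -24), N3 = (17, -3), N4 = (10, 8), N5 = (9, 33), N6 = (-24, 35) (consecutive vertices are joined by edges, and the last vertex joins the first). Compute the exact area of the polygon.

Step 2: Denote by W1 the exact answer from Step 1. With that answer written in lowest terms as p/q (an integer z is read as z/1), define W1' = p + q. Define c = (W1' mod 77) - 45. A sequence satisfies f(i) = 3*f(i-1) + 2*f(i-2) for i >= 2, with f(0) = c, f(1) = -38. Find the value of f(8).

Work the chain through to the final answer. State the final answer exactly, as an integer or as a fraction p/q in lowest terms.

Step 1: cross terms: (-29*-24 - 28*-14)=1088, (28*-3 - 17*-24)=324, (17*8 - 10*-3)=166, (10*33 - 9*8)=258, (9*35 - -24*33)=1107, (-24*-14 - -29*35)=1351; twice the area = |4294| = 4294; area = 2147; answer 2147
Step 2: W1 = 2147; threaded value p + q = 2148; c = 24; f(2) = 3*(-38) + 2*(24) = -66; iterating: f(2)=-66, f(3)=-274, f(4)=-954, f(5)=-3410, f(6)=-12138, f(7)=-43234, f(8)=-153978; answer -153978

-153978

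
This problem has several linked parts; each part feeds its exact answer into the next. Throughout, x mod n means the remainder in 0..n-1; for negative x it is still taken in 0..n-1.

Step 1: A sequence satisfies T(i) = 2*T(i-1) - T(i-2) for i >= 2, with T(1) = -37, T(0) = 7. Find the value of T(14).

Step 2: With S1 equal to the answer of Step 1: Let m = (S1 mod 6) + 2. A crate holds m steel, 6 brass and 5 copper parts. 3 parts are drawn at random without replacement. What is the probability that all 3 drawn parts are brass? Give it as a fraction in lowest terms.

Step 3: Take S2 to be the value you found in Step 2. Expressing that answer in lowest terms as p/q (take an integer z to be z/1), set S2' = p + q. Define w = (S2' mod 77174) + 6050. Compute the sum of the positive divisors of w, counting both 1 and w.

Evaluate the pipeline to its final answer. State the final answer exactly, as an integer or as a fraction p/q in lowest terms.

Step 1: T(2) = 2*(-37) - 1*(7) = -81; iterating: T(2)=-81, T(3)=-125, T(4)=-169, T(5)=-213, T(6)=-257, T(7)=-301, T(8)=-345, T(9)=-389, T(10)=-433, T(11)=-477, T(12)=-521, T(13)=-565, T(14)=-609; answer -609
Step 2: S1 = -609; m = 5; total draws C(16,3) = 560; favorable C(6,3) = 20; P = 1/28; answer 1/28
Step 3: S2 = 1/28; threaded value p + q = 29; w = 6079; 6079 is prime, so its only divisors are 1 and 6079; sigma = 1 + 6079 = 6080; answer 6080

6080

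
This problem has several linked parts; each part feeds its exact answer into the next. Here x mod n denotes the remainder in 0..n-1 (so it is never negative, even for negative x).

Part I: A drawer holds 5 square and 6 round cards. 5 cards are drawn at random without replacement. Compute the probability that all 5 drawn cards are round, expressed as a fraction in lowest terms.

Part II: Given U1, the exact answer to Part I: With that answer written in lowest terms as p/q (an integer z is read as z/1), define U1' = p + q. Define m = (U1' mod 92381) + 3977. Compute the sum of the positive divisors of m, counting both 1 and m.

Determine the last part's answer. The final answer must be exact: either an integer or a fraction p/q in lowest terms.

4872

Part I: total draws C(11,5) = 462; favorable C(6,5) = 6; P = 1/77; answer 1/77
Part II: U1 = 1/77; threaded value p + q = 78; m = 4055; 4055 = 5 * 811; sigma = (1 + 5) * (1 + 811) = 6 * 812 = 4872; answer 4872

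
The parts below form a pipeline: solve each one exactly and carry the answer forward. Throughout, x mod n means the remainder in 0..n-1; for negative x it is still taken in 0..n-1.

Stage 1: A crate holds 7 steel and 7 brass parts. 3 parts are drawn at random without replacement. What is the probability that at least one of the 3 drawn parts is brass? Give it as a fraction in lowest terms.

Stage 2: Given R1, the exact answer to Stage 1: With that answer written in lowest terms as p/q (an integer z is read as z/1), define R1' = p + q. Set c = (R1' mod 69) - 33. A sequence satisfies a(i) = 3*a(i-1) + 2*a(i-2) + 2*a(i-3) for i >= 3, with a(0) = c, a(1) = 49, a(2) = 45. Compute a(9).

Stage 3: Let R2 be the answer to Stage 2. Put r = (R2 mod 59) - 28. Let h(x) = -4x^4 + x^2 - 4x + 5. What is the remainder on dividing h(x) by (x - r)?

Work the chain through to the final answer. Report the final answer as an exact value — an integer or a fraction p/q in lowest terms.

-153519

Stage 1: total draws C(14,3) = 364; complement C(7,3) = 35; favorable 364 - 35 = 329; P = 47/52; answer 47/52
Stage 2: R1 = 47/52; threaded value p + q = 99; c = -3; a(3) = 3*(45) + 2*(49) + 2*(-3) = 227; iterating: a(3)=227, a(4)=869, a(5)=3151, a(6)=11645, a(7)=42975, a(8)=158517, a(9)=584791; answer 584791
Stage 3: R2 = 584791; r = 14; remainder = value at the root: -4*(14)^4 + 1*(14)^2 - 4*(14)^1 + 5 = (-153664) + (196) + (-56) + (5) = -153519; answer -153519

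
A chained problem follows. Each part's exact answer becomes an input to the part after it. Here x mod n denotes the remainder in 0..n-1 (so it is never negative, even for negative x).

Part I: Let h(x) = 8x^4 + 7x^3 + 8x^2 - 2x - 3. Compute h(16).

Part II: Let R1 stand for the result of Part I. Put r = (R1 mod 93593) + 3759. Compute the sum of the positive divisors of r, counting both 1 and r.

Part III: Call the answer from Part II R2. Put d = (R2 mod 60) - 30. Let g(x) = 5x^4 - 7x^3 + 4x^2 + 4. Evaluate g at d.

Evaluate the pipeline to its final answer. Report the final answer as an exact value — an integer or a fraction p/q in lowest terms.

Part I: 8*(16)^4 + 7*(16)^3 + 8*(16)^2 - 2*(16)^1 - 3 = (524288) + (28672) + (2048) + (-32) + (-3) = 554973; answer 554973
Part II: R1 = 554973; r = 90767; 90767 = 139 * 653; sigma = (1 + 139) * (1 + 653) = 140 * 654 = 91560; answer 91560
Part III: R2 = 91560; d = -30; 5*(-30)^4 - 7*(-30)^3 + 4*(-30)^2 + 4 = (4050000) + (189000) + (3600) + (4) = 4242604; answer 4242604

4242604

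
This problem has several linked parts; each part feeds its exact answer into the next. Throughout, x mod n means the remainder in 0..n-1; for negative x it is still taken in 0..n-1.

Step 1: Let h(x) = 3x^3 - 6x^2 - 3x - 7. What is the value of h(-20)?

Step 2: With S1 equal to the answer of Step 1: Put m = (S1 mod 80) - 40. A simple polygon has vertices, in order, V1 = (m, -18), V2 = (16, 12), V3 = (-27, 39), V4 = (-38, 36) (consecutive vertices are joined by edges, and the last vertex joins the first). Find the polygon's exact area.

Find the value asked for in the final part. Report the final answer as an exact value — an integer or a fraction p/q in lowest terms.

1059

Step 1: 3*(-20)^3 - 6*(-20)^2 - 3*(-20)^1 - 7 = (-24000) + (-2400) + (60) + (-7) = -26347; answer -26347
Step 2: S1 = -26347; m = 13; cross terms: (13*12 - 16*-18)=444, (16*39 - -27*12)=948, (-27*36 - -38*39)=510, (-38*-18 - 13*36)=216; twice the area = |2118| = 2118; area = 1059; answer 1059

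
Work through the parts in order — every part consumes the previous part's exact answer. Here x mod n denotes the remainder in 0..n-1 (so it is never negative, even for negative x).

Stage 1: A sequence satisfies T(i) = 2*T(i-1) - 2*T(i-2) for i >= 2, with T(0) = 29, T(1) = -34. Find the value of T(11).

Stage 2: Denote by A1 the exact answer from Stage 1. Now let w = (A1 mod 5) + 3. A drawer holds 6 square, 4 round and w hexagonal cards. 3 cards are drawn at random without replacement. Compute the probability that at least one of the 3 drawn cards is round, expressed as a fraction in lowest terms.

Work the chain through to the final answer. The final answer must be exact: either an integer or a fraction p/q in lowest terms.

Stage 1: T(2) = 2*(-34) - 2*(29) = -126; iterating: T(2)=-126, T(3)=-184, T(4)=-116, T(5)=136, T(6)=504, T(7)=736, T(8)=464, T(9)=-544, T(10)=-2016, T(11)=-2944; answer -2944
Stage 2: A1 = -2944; w = 4; total draws C(14,3) = 364; complement C(10,3) = 120; favorable 364 - 120 = 244; P = 61/91; answer 61/91

61/91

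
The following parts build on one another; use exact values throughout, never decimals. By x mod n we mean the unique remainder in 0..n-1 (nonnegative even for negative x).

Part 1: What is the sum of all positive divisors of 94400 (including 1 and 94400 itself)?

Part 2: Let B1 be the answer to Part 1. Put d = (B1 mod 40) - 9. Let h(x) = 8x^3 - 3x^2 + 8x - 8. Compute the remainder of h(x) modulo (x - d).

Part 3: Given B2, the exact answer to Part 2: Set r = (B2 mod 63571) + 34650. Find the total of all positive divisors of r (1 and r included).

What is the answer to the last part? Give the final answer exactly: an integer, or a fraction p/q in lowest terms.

Part 1: 94400 = 2^6 * 5^2 * 59; sigma = (1 + 2 + 4 + 8 + 16 + 32 + 64) * (1 + 5 + 25) * (1 + 59) = 127 * 31 * 60 = 236220; answer 236220
Part 2: B1 = 236220; d = 11; remainder = value at the root: 8*(11)^3 - 3*(11)^2 + 8*(11)^1 - 8 = (10648) + (-363) + (88) + (-8) = 10365; answer 10365
Part 3: B2 = 10365; r = 45015; 45015 = 3 * 5 * 3001; sigma = (1 + 3) * (1 + 5) * (1 + 3001) = 4 * 6 * 3002 = 72048; answer 72048

72048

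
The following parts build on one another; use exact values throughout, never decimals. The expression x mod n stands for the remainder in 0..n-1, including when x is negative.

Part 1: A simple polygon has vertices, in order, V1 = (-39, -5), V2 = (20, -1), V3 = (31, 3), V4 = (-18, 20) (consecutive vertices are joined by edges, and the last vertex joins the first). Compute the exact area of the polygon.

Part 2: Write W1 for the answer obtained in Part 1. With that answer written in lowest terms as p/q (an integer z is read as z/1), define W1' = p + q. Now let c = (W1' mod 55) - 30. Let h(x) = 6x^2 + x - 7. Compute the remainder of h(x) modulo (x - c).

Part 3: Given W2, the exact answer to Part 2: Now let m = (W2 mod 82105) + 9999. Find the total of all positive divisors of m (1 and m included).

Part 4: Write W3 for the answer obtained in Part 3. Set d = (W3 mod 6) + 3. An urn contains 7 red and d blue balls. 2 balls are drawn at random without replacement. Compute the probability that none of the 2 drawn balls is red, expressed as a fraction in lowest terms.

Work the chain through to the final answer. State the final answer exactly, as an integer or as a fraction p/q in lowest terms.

1/15

Part 1: cross terms: (-39*-1 - 20*-5)=139, (20*3 - 31*-1)=91, (31*20 - -18*3)=674, (-18*-5 - -39*20)=870; twice the area = |1774| = 1774; area = 887; answer 887
Part 2: W1 = 887; threaded value p + q = 888; c = -22; remainder = value at the root: 6*(-22)^2 + 1*(-22)^1 - 7 = (2904) + (-22) + (-7) = 2875; answer 2875
Part 3: W2 = 2875; m = 12874; 12874 = 2 * 41 * 157; sigma = (1 + 2) * (1 + 41) * (1 + 157) = 3 * 42 * 158 = 19908; answer 19908
Part 4: W3 = 19908; d = 3; total draws C(10,2) = 45; favorable C(3,2) = 3; P = 1/15; answer 1/15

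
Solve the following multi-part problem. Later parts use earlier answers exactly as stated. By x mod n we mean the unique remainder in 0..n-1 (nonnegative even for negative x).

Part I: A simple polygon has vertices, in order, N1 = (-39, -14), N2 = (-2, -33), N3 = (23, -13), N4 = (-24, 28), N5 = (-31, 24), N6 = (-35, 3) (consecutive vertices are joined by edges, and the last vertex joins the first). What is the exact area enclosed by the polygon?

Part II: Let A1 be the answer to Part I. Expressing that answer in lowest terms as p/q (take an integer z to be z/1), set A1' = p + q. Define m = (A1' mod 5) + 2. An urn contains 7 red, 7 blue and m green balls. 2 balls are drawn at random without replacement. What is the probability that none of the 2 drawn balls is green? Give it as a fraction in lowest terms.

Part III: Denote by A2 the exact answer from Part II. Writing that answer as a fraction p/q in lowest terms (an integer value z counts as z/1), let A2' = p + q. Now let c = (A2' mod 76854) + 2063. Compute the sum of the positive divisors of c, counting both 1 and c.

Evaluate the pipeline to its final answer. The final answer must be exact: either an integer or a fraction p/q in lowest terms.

Part I: cross terms: (-39*-33 - -2*-14)=1259, (-2*-13 - 23*-33)=785, (23*28 - -24*-13)=332, (-24*24 - -31*28)=292, (-31*3 - -35*24)=747, (-35*-14 - -39*3)=607; twice the area = |4022| = 4022; area = 2011; answer 2011
Part II: A1 = 2011; threaded value p + q = 2012; m = 4; total draws C(18,2) = 153; favorable C(14,2) = 91; P = 91/153; answer 91/153
Part III: A2 = 91/153; threaded value p + q = 244; c = 2307; 2307 = 3 * 769; sigma = (1 + 3) * (1 + 769) = 4 * 770 = 3080; answer 3080

3080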